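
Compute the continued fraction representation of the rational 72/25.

[2; 1, 7, 3]

Run the Euclidean algorithm on 72 and 25; the successive quotients are the partial quotients a_0, a_1, ... (each step inverts the fractional part left over by the previous one):
  72 = 2*25 + 22, so a_0 = 2.
  25 = 1*22 + 3, so a_1 = 1.
  22 = 7*3 + 1, so a_2 = 7.
  3 = 3*1 + 0, so a_3 = 3.
The remainder reaches 0 after 4 divisions, so the expansion has 4 partial quotients, read off in order.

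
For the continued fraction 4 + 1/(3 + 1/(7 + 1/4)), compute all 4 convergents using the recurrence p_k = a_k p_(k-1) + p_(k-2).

Using the convergent recurrence p_i = a_i*p_{i-1} + p_{i-2}, q_i = a_i*q_{i-1} + q_{i-2} with p_{-2}=0, p_{-1}=1, q_{-2}=1, q_{-1}=0:
  i=0: a_0=4, p_0 = 4*1 + 0 = 4, q_0 = 4*0 + 1 = 1.
  i=1: a_1=3, p_1 = 3*4 + 1 = 13, q_1 = 3*1 + 0 = 3.
  i=2: a_2=7, p_2 = 7*13 + 4 = 95, q_2 = 7*3 + 1 = 22.
  i=3: a_3=4, p_3 = 4*95 + 13 = 393, q_3 = 4*22 + 3 = 91.

4/1, 13/3, 95/22, 393/91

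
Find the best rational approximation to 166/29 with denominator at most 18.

103/18

Expand x = 166/29 as a continued fraction with the Euclidean algorithm:
  166 = 5*29 + 21, so a_0 = 5.
  29 = 1*21 + 8, so a_1 = 1.
  21 = 2*8 + 5, so a_2 = 2.
  8 = 1*5 + 3, so a_3 = 1.
  5 = 1*3 + 2, so a_4 = 1.
  3 = 1*2 + 1, so a_5 = 1.
  2 = 2*1 + 0, so a_6 = 2.
so x = [5; 1, 2, 1, 1, 1, 2].
Convergents (p_i = a_i*p_{i-1} + p_{i-2}, q_i = a_i*q_{i-1} + q_{i-2} with p_{-2}=0, p_{-1}=1, q_{-2}=1, q_{-1}=0), until the denominator exceeds 18:
  i=0: a_0=5, p_0 = 5*1 + 0 = 5, q_0 = 5*0 + 1 = 1.
  i=1: a_1=1, p_1 = 1*5 + 1 = 6, q_1 = 1*1 + 0 = 1.
  i=2: a_2=2, p_2 = 2*6 + 5 = 17, q_2 = 2*1 + 1 = 3.
  i=3: a_3=1, p_3 = 1*17 + 6 = 23, q_3 = 1*3 + 1 = 4.
  i=4: a_4=1, p_4 = 1*23 + 17 = 40, q_4 = 1*4 + 3 = 7.
  i=5: a_5=1, p_5 = 1*40 + 23 = 63, q_5 = 1*7 + 4 = 11.
  i=6: a_6=2, p_6 = 2*63 + 40 = 166, q_6 = 2*11 + 7 = 29.
q_6 = 29 > 18, so the last convergent with denominator <= 18 is p_5/q_5 = 63/11.
The closest fraction with denominator <= 18 is either p_5/q_5 or the intermediate fraction (k*p_5 + p_4)/(k*q_5 + q_4) with the largest k >= 1 whose denominator stays <= 18; these approach x as k grows, and every other convergent or intermediate fraction in range is farther away.
Largest k: floor((18 - q_4)/q_5) = floor((18 - 7)/11) = 1.
That gives (1*63 + 40)/(1*11 + 7) = 103/18.
Compare the errors: |x - 63/11| = |166*11 - 63*29|/(29*11) = 1/319, and |x - 103/18| = |166*18 - 103*29|/(29*18) = 1/522.
Cross-multiplying, 1*319 = 319 < 522 = 1*522, so 1/522 is smaller: the intermediate fraction 103/18 is closer to x than 63/11.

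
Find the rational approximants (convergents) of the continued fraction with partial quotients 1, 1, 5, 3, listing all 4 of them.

Using the convergent recurrence p_i = a_i*p_{i-1} + p_{i-2}, q_i = a_i*q_{i-1} + q_{i-2} with p_{-2}=0, p_{-1}=1, q_{-2}=1, q_{-1}=0:
  i=0: a_0=1, p_0 = 1*1 + 0 = 1, q_0 = 1*0 + 1 = 1.
  i=1: a_1=1, p_1 = 1*1 + 1 = 2, q_1 = 1*1 + 0 = 1.
  i=2: a_2=5, p_2 = 5*2 + 1 = 11, q_2 = 5*1 + 1 = 6.
  i=3: a_3=3, p_3 = 3*11 + 2 = 35, q_3 = 3*6 + 1 = 19.

1/1, 2/1, 11/6, 35/19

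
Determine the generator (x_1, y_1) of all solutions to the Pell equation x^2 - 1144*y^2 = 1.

First expand sqrt(1144) as a continued fraction. With x_i = (sqrt(1144) + m_i)/d_i and (m_0, d_0) = (0, 1): a_0 = floor(sqrt(1144)) = 33, since 33^2 = 1089 <= 1144 < 1156 = 34^2.
Iterate m_{i+1} = d_i*a_i - m_i, d_{i+1} = (1144 - m_{i+1}^2)/d_i, a_{i+1} = floor((a_0 + m_{i+1})/d_{i+1}):
  m_1 = 1*33 - 0 = 33, d_1 = (1144 - 33^2)/1 = 55/1 = 55, a_1 = floor((33 + 33)/55) = 1.
  m_2 = 55*1 - 33 = 22, d_2 = (1144 - 22^2)/55 = 660/55 = 12, a_2 = floor((33 + 22)/12) = 4.
  m_3 = 12*4 - 22 = 26, d_3 = (1144 - 26^2)/12 = 468/12 = 39, a_3 = floor((33 + 26)/39) = 1.
  m_4 = 39*1 - 26 = 13, d_4 = (1144 - 13^2)/39 = 975/39 = 25, a_4 = floor((33 + 13)/25) = 1.
  m_5 = 25*1 - 13 = 12, d_5 = (1144 - 12^2)/25 = 1000/25 = 40, a_5 = floor((33 + 12)/40) = 1.
  m_6 = 40*1 - 12 = 28, d_6 = (1144 - 28^2)/40 = 360/40 = 9, a_6 = floor((33 + 28)/9) = 6.
  m_7 = 9*6 - 28 = 26, d_7 = (1144 - 26^2)/9 = 468/9 = 52, a_7 = floor((33 + 26)/52) = 1.
  m_8 = 52*1 - 26 = 26, d_8 = (1144 - 26^2)/52 = 468/52 = 9, a_8 = floor((33 + 26)/9) = 6.
  m_9 = 9*6 - 26 = 28, d_9 = (1144 - 28^2)/9 = 360/9 = 40, a_9 = floor((33 + 28)/40) = 1.
  m_10 = 40*1 - 28 = 12, d_10 = (1144 - 12^2)/40 = 1000/40 = 25, a_10 = floor((33 + 12)/25) = 1.
  m_11 = 25*1 - 12 = 13, d_11 = (1144 - 13^2)/25 = 975/25 = 39, a_11 = floor((33 + 13)/39) = 1.
  m_12 = 39*1 - 13 = 26, d_12 = (1144 - 26^2)/39 = 468/39 = 12, a_12 = floor((33 + 26)/12) = 4.
  m_13 = 12*4 - 26 = 22, d_13 = (1144 - 22^2)/12 = 660/12 = 55, a_13 = floor((33 + 22)/55) = 1.
  m_14 = 55*1 - 22 = 33, d_14 = (1144 - 33^2)/55 = 55/55 = 1, a_14 = floor((33 + 33)/1) = 66.
  m_15 = 1*66 - 33 = 33, d_15 = (1144 - 33^2)/1 = 55/1 = 55: (m_15, d_15) = (m_1, d_1) = (33, 55), so from here the quotients repeat a_1, ..., a_14; the period length is 14.
So sqrt(1144) = [33; (1, 4, 1, 1, 1, 6, 1, 6, 1, 1, 1, 4, 1, 66)] with period length k = 14.
k is even, so the fundamental solution of x^2 - 1144y^2 = 1 is (p_{k-1}, q_{k-1}) = (p_13, q_13); compute convergents through index 13.
Convergents (p_i = a_i*p_{i-1} + p_{i-2}, q_i = a_i*q_{i-1} + q_{i-2} with p_{-2}=0, p_{-1}=1, q_{-2}=1, q_{-1}=0):
  i=0: a_0=33, p_0 = 33*1 + 0 = 33, q_0 = 33*0 + 1 = 1.
  i=1: a_1=1, p_1 = 1*33 + 1 = 34, q_1 = 1*1 + 0 = 1.
  i=2: a_2=4, p_2 = 4*34 + 33 = 169, q_2 = 4*1 + 1 = 5.
  i=3: a_3=1, p_3 = 1*169 + 34 = 203, q_3 = 1*5 + 1 = 6.
  i=4: a_4=1, p_4 = 1*203 + 169 = 372, q_4 = 1*6 + 5 = 11.
  i=5: a_5=1, p_5 = 1*372 + 203 = 575, q_5 = 1*11 + 6 = 17.
  i=6: a_6=6, p_6 = 6*575 + 372 = 3822, q_6 = 6*17 + 11 = 113.
  i=7: a_7=1, p_7 = 1*3822 + 575 = 4397, q_7 = 1*113 + 17 = 130.
  i=8: a_8=6, p_8 = 6*4397 + 3822 = 30204, q_8 = 6*130 + 113 = 893.
  i=9: a_9=1, p_9 = 1*30204 + 4397 = 34601, q_9 = 1*893 + 130 = 1023.
  i=10: a_10=1, p_10 = 1*34601 + 30204 = 64805, q_10 = 1*1023 + 893 = 1916.
  i=11: a_11=1, p_11 = 1*64805 + 34601 = 99406, q_11 = 1*1916 + 1023 = 2939.
  i=12: a_12=4, p_12 = 4*99406 + 64805 = 462429, q_12 = 4*2939 + 1916 = 13672.
  i=13: a_13=1, p_13 = 1*462429 + 99406 = 561835, q_13 = 1*13672 + 2939 = 16611.
Check: 561835^2 - 1144*16611^2 = 315658567225 - 315658567224 = 1, so (x, y) = (561835, 16611) solves the equation, and by the theorem it is the least positive solution.

(x, y) = (561835, 16611)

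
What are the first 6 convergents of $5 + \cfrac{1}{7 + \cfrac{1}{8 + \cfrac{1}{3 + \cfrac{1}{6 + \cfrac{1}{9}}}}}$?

5/1, 36/7, 293/57, 915/178, 5783/1125, 52962/10303

Using the convergent recurrence p_i = a_i*p_{i-1} + p_{i-2}, q_i = a_i*q_{i-1} + q_{i-2} with p_{-2}=0, p_{-1}=1, q_{-2}=1, q_{-1}=0:
  i=0: a_0=5, p_0 = 5*1 + 0 = 5, q_0 = 5*0 + 1 = 1.
  i=1: a_1=7, p_1 = 7*5 + 1 = 36, q_1 = 7*1 + 0 = 7.
  i=2: a_2=8, p_2 = 8*36 + 5 = 293, q_2 = 8*7 + 1 = 57.
  i=3: a_3=3, p_3 = 3*293 + 36 = 915, q_3 = 3*57 + 7 = 178.
  i=4: a_4=6, p_4 = 6*915 + 293 = 5783, q_4 = 6*178 + 57 = 1125.
  i=5: a_5=9, p_5 = 9*5783 + 915 = 52962, q_5 = 9*1125 + 178 = 10303.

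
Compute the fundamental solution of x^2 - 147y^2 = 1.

First expand sqrt(147) as a continued fraction. With x_i = (sqrt(147) + m_i)/d_i and (m_0, d_0) = (0, 1): a_0 = floor(sqrt(147)) = 12, since 12^2 = 144 <= 147 < 169 = 13^2.
Iterate m_{i+1} = d_i*a_i - m_i, d_{i+1} = (147 - m_{i+1}^2)/d_i, a_{i+1} = floor((a_0 + m_{i+1})/d_{i+1}):
  m_1 = 1*12 - 0 = 12, d_1 = (147 - 12^2)/1 = 3/1 = 3, a_1 = floor((12 + 12)/3) = 8.
  m_2 = 3*8 - 12 = 12, d_2 = (147 - 12^2)/3 = 3/3 = 1, a_2 = floor((12 + 12)/1) = 24.
  m_3 = 1*24 - 12 = 12, d_3 = (147 - 12^2)/1 = 3/1 = 3: (m_3, d_3) = (m_1, d_1) = (12, 3), so from here the quotients repeat a_1, a_2; the period length is 2.
So sqrt(147) = [12; (8, 24)] with period length k = 2.
k is even, so the fundamental solution of x^2 - 147y^2 = 1 is (p_{k-1}, q_{k-1}) = (p_1, q_1); compute convergents through index 1.
Convergents (p_i = a_i*p_{i-1} + p_{i-2}, q_i = a_i*q_{i-1} + q_{i-2} with p_{-2}=0, p_{-1}=1, q_{-2}=1, q_{-1}=0):
  i=0: a_0=12, p_0 = 12*1 + 0 = 12, q_0 = 12*0 + 1 = 1.
  i=1: a_1=8, p_1 = 8*12 + 1 = 97, q_1 = 8*1 + 0 = 8.
Check: 97^2 - 147*8^2 = 9409 - 9408 = 1, so (x, y) = (97, 8) solves the equation, and by the theorem it is the least positive solution.

(x, y) = (97, 8)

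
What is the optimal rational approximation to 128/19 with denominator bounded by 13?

Expand x = 128/19 as a continued fraction with the Euclidean algorithm:
  128 = 6*19 + 14, so a_0 = 6.
  19 = 1*14 + 5, so a_1 = 1.
  14 = 2*5 + 4, so a_2 = 2.
  5 = 1*4 + 1, so a_3 = 1.
  4 = 4*1 + 0, so a_4 = 4.
so x = [6; 1, 2, 1, 4].
Convergents (p_i = a_i*p_{i-1} + p_{i-2}, q_i = a_i*q_{i-1} + q_{i-2} with p_{-2}=0, p_{-1}=1, q_{-2}=1, q_{-1}=0), until the denominator exceeds 13:
  i=0: a_0=6, p_0 = 6*1 + 0 = 6, q_0 = 6*0 + 1 = 1.
  i=1: a_1=1, p_1 = 1*6 + 1 = 7, q_1 = 1*1 + 0 = 1.
  i=2: a_2=2, p_2 = 2*7 + 6 = 20, q_2 = 2*1 + 1 = 3.
  i=3: a_3=1, p_3 = 1*20 + 7 = 27, q_3 = 1*3 + 1 = 4.
  i=4: a_4=4, p_4 = 4*27 + 20 = 128, q_4 = 4*4 + 3 = 19.
q_4 = 19 > 13, so the last convergent with denominator <= 13 is p_3/q_3 = 27/4.
The closest fraction with denominator <= 13 is either p_3/q_3 or the intermediate fraction (k*p_3 + p_2)/(k*q_3 + q_2) with the largest k >= 1 whose denominator stays <= 13; these approach x as k grows, and every other convergent or intermediate fraction in range is farther away.
Largest k: floor((13 - q_2)/q_3) = floor((13 - 3)/4) = 2.
That gives (2*27 + 20)/(2*4 + 3) = 74/11.
Compare the errors: |x - 27/4| = |128*4 - 27*19|/(19*4) = 1/76, and |x - 74/11| = |128*11 - 74*19|/(19*11) = 2/209.
Cross-multiplying, 2*76 = 152 < 209 = 1*209, so 2/209 is smaller: the intermediate fraction 74/11 is closer to x than 27/4.

74/11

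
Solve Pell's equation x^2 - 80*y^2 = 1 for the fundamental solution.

(x, y) = (9, 1)

First expand sqrt(80) as a continued fraction. With x_i = (sqrt(80) + m_i)/d_i and (m_0, d_0) = (0, 1): a_0 = floor(sqrt(80)) = 8, since 8^2 = 64 <= 80 < 81 = 9^2.
Iterate m_{i+1} = d_i*a_i - m_i, d_{i+1} = (80 - m_{i+1}^2)/d_i, a_{i+1} = floor((a_0 + m_{i+1})/d_{i+1}):
  m_1 = 1*8 - 0 = 8, d_1 = (80 - 8^2)/1 = 16/1 = 16, a_1 = floor((8 + 8)/16) = 1.
  m_2 = 16*1 - 8 = 8, d_2 = (80 - 8^2)/16 = 16/16 = 1, a_2 = floor((8 + 8)/1) = 16.
  m_3 = 1*16 - 8 = 8, d_3 = (80 - 8^2)/1 = 16/1 = 16: (m_3, d_3) = (m_1, d_1) = (8, 16), so from here the quotients repeat a_1, a_2; the period length is 2.
So sqrt(80) = [8; (1, 16)] with period length k = 2.
k is even, so the fundamental solution of x^2 - 80y^2 = 1 is (p_{k-1}, q_{k-1}) = (p_1, q_1); compute convergents through index 1.
Convergents (p_i = a_i*p_{i-1} + p_{i-2}, q_i = a_i*q_{i-1} + q_{i-2} with p_{-2}=0, p_{-1}=1, q_{-2}=1, q_{-1}=0):
  i=0: a_0=8, p_0 = 8*1 + 0 = 8, q_0 = 8*0 + 1 = 1.
  i=1: a_1=1, p_1 = 1*8 + 1 = 9, q_1 = 1*1 + 0 = 1.
Check: 9^2 - 80*1^2 = 81 - 80 = 1, so (x, y) = (9, 1) solves the equation, and by the theorem it is the least positive solution.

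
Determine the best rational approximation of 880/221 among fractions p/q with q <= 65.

Expand x = 880/221 as a continued fraction with the Euclidean algorithm:
  880 = 3*221 + 217, so a_0 = 3.
  221 = 1*217 + 4, so a_1 = 1.
  217 = 54*4 + 1, so a_2 = 54.
  4 = 4*1 + 0, so a_3 = 4.
so x = [3; 1, 54, 4].
Convergents (p_i = a_i*p_{i-1} + p_{i-2}, q_i = a_i*q_{i-1} + q_{i-2} with p_{-2}=0, p_{-1}=1, q_{-2}=1, q_{-1}=0), until the denominator exceeds 65:
  i=0: a_0=3, p_0 = 3*1 + 0 = 3, q_0 = 3*0 + 1 = 1.
  i=1: a_1=1, p_1 = 1*3 + 1 = 4, q_1 = 1*1 + 0 = 1.
  i=2: a_2=54, p_2 = 54*4 + 3 = 219, q_2 = 54*1 + 1 = 55.
  i=3: a_3=4, p_3 = 4*219 + 4 = 880, q_3 = 4*55 + 1 = 221.
q_3 = 221 > 65, so the last convergent with denominator <= 65 is p_2/q_2 = 219/55.
The closest fraction with denominator <= 65 is either p_2/q_2 or the intermediate fraction (k*p_2 + p_1)/(k*q_2 + q_1) with the largest k >= 1 whose denominator stays <= 65; these approach x as k grows, and every other convergent or intermediate fraction in range is farther away.
Largest k: floor((65 - q_1)/q_2) = floor((65 - 1)/55) = 1.
That gives (1*219 + 4)/(1*55 + 1) = 223/56.
Compare the errors: |x - 219/55| = |880*55 - 219*221|/(221*55) = 1/12155, and |x - 223/56| = |880*56 - 223*221|/(221*56) = 3/12376.
Cross-multiplying, 1*12376 = 12376 < 36465 = 3*12155, so 1/12155 is smaller: the convergent 219/55 is closer to x than 223/56.

219/55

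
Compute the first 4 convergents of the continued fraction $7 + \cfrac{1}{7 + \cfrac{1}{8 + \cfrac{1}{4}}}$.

Using the convergent recurrence p_i = a_i*p_{i-1} + p_{i-2}, q_i = a_i*q_{i-1} + q_{i-2} with p_{-2}=0, p_{-1}=1, q_{-2}=1, q_{-1}=0:
  i=0: a_0=7, p_0 = 7*1 + 0 = 7, q_0 = 7*0 + 1 = 1.
  i=1: a_1=7, p_1 = 7*7 + 1 = 50, q_1 = 7*1 + 0 = 7.
  i=2: a_2=8, p_2 = 8*50 + 7 = 407, q_2 = 8*7 + 1 = 57.
  i=3: a_3=4, p_3 = 4*407 + 50 = 1678, q_3 = 4*57 + 7 = 235.

7/1, 50/7, 407/57, 1678/235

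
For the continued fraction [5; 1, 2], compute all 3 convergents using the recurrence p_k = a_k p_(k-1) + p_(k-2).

Using the convergent recurrence p_i = a_i*p_{i-1} + p_{i-2}, q_i = a_i*q_{i-1} + q_{i-2} with p_{-2}=0, p_{-1}=1, q_{-2}=1, q_{-1}=0:
  i=0: a_0=5, p_0 = 5*1 + 0 = 5, q_0 = 5*0 + 1 = 1.
  i=1: a_1=1, p_1 = 1*5 + 1 = 6, q_1 = 1*1 + 0 = 1.
  i=2: a_2=2, p_2 = 2*6 + 5 = 17, q_2 = 2*1 + 1 = 3.

5/1, 6/1, 17/3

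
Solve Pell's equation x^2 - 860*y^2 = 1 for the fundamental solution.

(x, y) = (3871, 132)

First expand sqrt(860) as a continued fraction. With x_i = (sqrt(860) + m_i)/d_i and (m_0, d_0) = (0, 1): a_0 = floor(sqrt(860)) = 29, since 29^2 = 841 <= 860 < 900 = 30^2.
Iterate m_{i+1} = d_i*a_i - m_i, d_{i+1} = (860 - m_{i+1}^2)/d_i, a_{i+1} = floor((a_0 + m_{i+1})/d_{i+1}):
  m_1 = 1*29 - 0 = 29, d_1 = (860 - 29^2)/1 = 19/1 = 19, a_1 = floor((29 + 29)/19) = 3.
  m_2 = 19*3 - 29 = 28, d_2 = (860 - 28^2)/19 = 76/19 = 4, a_2 = floor((29 + 28)/4) = 14.
  m_3 = 4*14 - 28 = 28, d_3 = (860 - 28^2)/4 = 76/4 = 19, a_3 = floor((29 + 28)/19) = 3.
  m_4 = 19*3 - 28 = 29, d_4 = (860 - 29^2)/19 = 19/19 = 1, a_4 = floor((29 + 29)/1) = 58.
  m_5 = 1*58 - 29 = 29, d_5 = (860 - 29^2)/1 = 19/1 = 19: (m_5, d_5) = (m_1, d_1) = (29, 19), so from here the quotients repeat a_1, ..., a_4; the period length is 4.
So sqrt(860) = [29; (3, 14, 3, 58)] with period length k = 4.
k is even, so the fundamental solution of x^2 - 860y^2 = 1 is (p_{k-1}, q_{k-1}) = (p_3, q_3); compute convergents through index 3.
Convergents (p_i = a_i*p_{i-1} + p_{i-2}, q_i = a_i*q_{i-1} + q_{i-2} with p_{-2}=0, p_{-1}=1, q_{-2}=1, q_{-1}=0):
  i=0: a_0=29, p_0 = 29*1 + 0 = 29, q_0 = 29*0 + 1 = 1.
  i=1: a_1=3, p_1 = 3*29 + 1 = 88, q_1 = 3*1 + 0 = 3.
  i=2: a_2=14, p_2 = 14*88 + 29 = 1261, q_2 = 14*3 + 1 = 43.
  i=3: a_3=3, p_3 = 3*1261 + 88 = 3871, q_3 = 3*43 + 3 = 132.
Check: 3871^2 - 860*132^2 = 14984641 - 14984640 = 1, so (x, y) = (3871, 132) solves the equation, and by the theorem it is the least positive solution.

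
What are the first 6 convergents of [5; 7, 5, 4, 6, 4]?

5/1, 36/7, 185/36, 776/151, 4841/942, 20140/3919

Using the convergent recurrence p_i = a_i*p_{i-1} + p_{i-2}, q_i = a_i*q_{i-1} + q_{i-2} with p_{-2}=0, p_{-1}=1, q_{-2}=1, q_{-1}=0:
  i=0: a_0=5, p_0 = 5*1 + 0 = 5, q_0 = 5*0 + 1 = 1.
  i=1: a_1=7, p_1 = 7*5 + 1 = 36, q_1 = 7*1 + 0 = 7.
  i=2: a_2=5, p_2 = 5*36 + 5 = 185, q_2 = 5*7 + 1 = 36.
  i=3: a_3=4, p_3 = 4*185 + 36 = 776, q_3 = 4*36 + 7 = 151.
  i=4: a_4=6, p_4 = 6*776 + 185 = 4841, q_4 = 6*151 + 36 = 942.
  i=5: a_5=4, p_5 = 4*4841 + 776 = 20140, q_5 = 4*942 + 151 = 3919.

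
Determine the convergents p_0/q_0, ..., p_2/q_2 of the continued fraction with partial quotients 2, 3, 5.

Using the convergent recurrence p_i = a_i*p_{i-1} + p_{i-2}, q_i = a_i*q_{i-1} + q_{i-2} with p_{-2}=0, p_{-1}=1, q_{-2}=1, q_{-1}=0:
  i=0: a_0=2, p_0 = 2*1 + 0 = 2, q_0 = 2*0 + 1 = 1.
  i=1: a_1=3, p_1 = 3*2 + 1 = 7, q_1 = 3*1 + 0 = 3.
  i=2: a_2=5, p_2 = 5*7 + 2 = 37, q_2 = 5*3 + 1 = 16.

2/1, 7/3, 37/16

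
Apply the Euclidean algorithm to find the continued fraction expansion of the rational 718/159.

[4; 1, 1, 15, 2, 2]

Run the Euclidean algorithm on 718 and 159; the successive quotients are the partial quotients a_0, a_1, ... (each step inverts the fractional part left over by the previous one):
  718 = 4*159 + 82, so a_0 = 4.
  159 = 1*82 + 77, so a_1 = 1.
  82 = 1*77 + 5, so a_2 = 1.
  77 = 15*5 + 2, so a_3 = 15.
  5 = 2*2 + 1, so a_4 = 2.
  2 = 2*1 + 0, so a_5 = 2.
The remainder reaches 0 after 6 divisions, so the expansion has 6 partial quotients, read off in order.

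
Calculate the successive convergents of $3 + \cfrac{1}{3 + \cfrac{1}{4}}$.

Using the convergent recurrence p_i = a_i*p_{i-1} + p_{i-2}, q_i = a_i*q_{i-1} + q_{i-2} with p_{-2}=0, p_{-1}=1, q_{-2}=1, q_{-1}=0:
  i=0: a_0=3, p_0 = 3*1 + 0 = 3, q_0 = 3*0 + 1 = 1.
  i=1: a_1=3, p_1 = 3*3 + 1 = 10, q_1 = 3*1 + 0 = 3.
  i=2: a_2=4, p_2 = 4*10 + 3 = 43, q_2 = 4*3 + 1 = 13.

3/1, 10/3, 43/13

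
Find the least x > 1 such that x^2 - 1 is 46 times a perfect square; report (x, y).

First expand sqrt(46) as a continued fraction. With x_i = (sqrt(46) + m_i)/d_i and (m_0, d_0) = (0, 1): a_0 = floor(sqrt(46)) = 6, since 6^2 = 36 <= 46 < 49 = 7^2.
Iterate m_{i+1} = d_i*a_i - m_i, d_{i+1} = (46 - m_{i+1}^2)/d_i, a_{i+1} = floor((a_0 + m_{i+1})/d_{i+1}):
  m_1 = 1*6 - 0 = 6, d_1 = (46 - 6^2)/1 = 10/1 = 10, a_1 = floor((6 + 6)/10) = 1.
  m_2 = 10*1 - 6 = 4, d_2 = (46 - 4^2)/10 = 30/10 = 3, a_2 = floor((6 + 4)/3) = 3.
  m_3 = 3*3 - 4 = 5, d_3 = (46 - 5^2)/3 = 21/3 = 7, a_3 = floor((6 + 5)/7) = 1.
  m_4 = 7*1 - 5 = 2, d_4 = (46 - 2^2)/7 = 42/7 = 6, a_4 = floor((6 + 2)/6) = 1.
  m_5 = 6*1 - 2 = 4, d_5 = (46 - 4^2)/6 = 30/6 = 5, a_5 = floor((6 + 4)/5) = 2.
  m_6 = 5*2 - 4 = 6, d_6 = (46 - 6^2)/5 = 10/5 = 2, a_6 = floor((6 + 6)/2) = 6.
  m_7 = 2*6 - 6 = 6, d_7 = (46 - 6^2)/2 = 10/2 = 5, a_7 = floor((6 + 6)/5) = 2.
  m_8 = 5*2 - 6 = 4, d_8 = (46 - 4^2)/5 = 30/5 = 6, a_8 = floor((6 + 4)/6) = 1.
  m_9 = 6*1 - 4 = 2, d_9 = (46 - 2^2)/6 = 42/6 = 7, a_9 = floor((6 + 2)/7) = 1.
  m_10 = 7*1 - 2 = 5, d_10 = (46 - 5^2)/7 = 21/7 = 3, a_10 = floor((6 + 5)/3) = 3.
  m_11 = 3*3 - 5 = 4, d_11 = (46 - 4^2)/3 = 30/3 = 10, a_11 = floor((6 + 4)/10) = 1.
  m_12 = 10*1 - 4 = 6, d_12 = (46 - 6^2)/10 = 10/10 = 1, a_12 = floor((6 + 6)/1) = 12.
  m_13 = 1*12 - 6 = 6, d_13 = (46 - 6^2)/1 = 10/1 = 10: (m_13, d_13) = (m_1, d_1) = (6, 10), so from here the quotients repeat a_1, ..., a_12; the period length is 12.
So sqrt(46) = [6; (1, 3, 1, 1, 2, 6, 2, 1, 1, 3, 1, 12)] with period length k = 12.
k is even, so the fundamental solution of x^2 - 46y^2 = 1 is (p_{k-1}, q_{k-1}) = (p_11, q_11); compute convergents through index 11.
Convergents (p_i = a_i*p_{i-1} + p_{i-2}, q_i = a_i*q_{i-1} + q_{i-2} with p_{-2}=0, p_{-1}=1, q_{-2}=1, q_{-1}=0):
  i=0: a_0=6, p_0 = 6*1 + 0 = 6, q_0 = 6*0 + 1 = 1.
  i=1: a_1=1, p_1 = 1*6 + 1 = 7, q_1 = 1*1 + 0 = 1.
  i=2: a_2=3, p_2 = 3*7 + 6 = 27, q_2 = 3*1 + 1 = 4.
  i=3: a_3=1, p_3 = 1*27 + 7 = 34, q_3 = 1*4 + 1 = 5.
  i=4: a_4=1, p_4 = 1*34 + 27 = 61, q_4 = 1*5 + 4 = 9.
  i=5: a_5=2, p_5 = 2*61 + 34 = 156, q_5 = 2*9 + 5 = 23.
  i=6: a_6=6, p_6 = 6*156 + 61 = 997, q_6 = 6*23 + 9 = 147.
  i=7: a_7=2, p_7 = 2*997 + 156 = 2150, q_7 = 2*147 + 23 = 317.
  i=8: a_8=1, p_8 = 1*2150 + 997 = 3147, q_8 = 1*317 + 147 = 464.
  i=9: a_9=1, p_9 = 1*3147 + 2150 = 5297, q_9 = 1*464 + 317 = 781.
  i=10: a_10=3, p_10 = 3*5297 + 3147 = 19038, q_10 = 3*781 + 464 = 2807.
  i=11: a_11=1, p_11 = 1*19038 + 5297 = 24335, q_11 = 1*2807 + 781 = 3588.
Check: 24335^2 - 46*3588^2 = 592192225 - 592192224 = 1, so (x, y) = (24335, 3588) solves the equation, and by the theorem it is the least positive solution.

(x, y) = (24335, 3588)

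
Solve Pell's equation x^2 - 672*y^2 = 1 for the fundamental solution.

First expand sqrt(672) as a continued fraction. With x_i = (sqrt(672) + m_i)/d_i and (m_0, d_0) = (0, 1): a_0 = floor(sqrt(672)) = 25, since 25^2 = 625 <= 672 < 676 = 26^2.
Iterate m_{i+1} = d_i*a_i - m_i, d_{i+1} = (672 - m_{i+1}^2)/d_i, a_{i+1} = floor((a_0 + m_{i+1})/d_{i+1}):
  m_1 = 1*25 - 0 = 25, d_1 = (672 - 25^2)/1 = 47/1 = 47, a_1 = floor((25 + 25)/47) = 1.
  m_2 = 47*1 - 25 = 22, d_2 = (672 - 22^2)/47 = 188/47 = 4, a_2 = floor((25 + 22)/4) = 11.
  m_3 = 4*11 - 22 = 22, d_3 = (672 - 22^2)/4 = 188/4 = 47, a_3 = floor((25 + 22)/47) = 1.
  m_4 = 47*1 - 22 = 25, d_4 = (672 - 25^2)/47 = 47/47 = 1, a_4 = floor((25 + 25)/1) = 50.
  m_5 = 1*50 - 25 = 25, d_5 = (672 - 25^2)/1 = 47/1 = 47: (m_5, d_5) = (m_1, d_1) = (25, 47), so from here the quotients repeat a_1, ..., a_4; the period length is 4.
So sqrt(672) = [25; (1, 11, 1, 50)] with period length k = 4.
k is even, so the fundamental solution of x^2 - 672y^2 = 1 is (p_{k-1}, q_{k-1}) = (p_3, q_3); compute convergents through index 3.
Convergents (p_i = a_i*p_{i-1} + p_{i-2}, q_i = a_i*q_{i-1} + q_{i-2} with p_{-2}=0, p_{-1}=1, q_{-2}=1, q_{-1}=0):
  i=0: a_0=25, p_0 = 25*1 + 0 = 25, q_0 = 25*0 + 1 = 1.
  i=1: a_1=1, p_1 = 1*25 + 1 = 26, q_1 = 1*1 + 0 = 1.
  i=2: a_2=11, p_2 = 11*26 + 25 = 311, q_2 = 11*1 + 1 = 12.
  i=3: a_3=1, p_3 = 1*311 + 26 = 337, q_3 = 1*12 + 1 = 13.
Check: 337^2 - 672*13^2 = 113569 - 113568 = 1, so (x, y) = (337, 13) solves the equation, and by the theorem it is the least positive solution.

(x, y) = (337, 13)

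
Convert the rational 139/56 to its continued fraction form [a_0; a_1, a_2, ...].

Run the Euclidean algorithm on 139 and 56; the successive quotients are the partial quotients a_0, a_1, ... (each step inverts the fractional part left over by the previous one):
  139 = 2*56 + 27, so a_0 = 2.
  56 = 2*27 + 2, so a_1 = 2.
  27 = 13*2 + 1, so a_2 = 13.
  2 = 2*1 + 0, so a_3 = 2.
The remainder reaches 0 after 4 divisions, so the expansion has 4 partial quotients, read off in order.

[2; 2, 13, 2]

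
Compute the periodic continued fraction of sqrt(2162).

[46; (2, 92)]

Write x_i = (sqrt(2162) + m_i)/d_i with (m_0, d_0) = (0, 1). a_0 = floor(sqrt(2162)) = 46, since 46^2 = 2116 <= 2162 < 2209 = 47^2.
Iterate m_{i+1} = d_i*a_i - m_i, d_{i+1} = (2162 - m_{i+1}^2)/d_i, a_{i+1} = floor((a_0 + m_{i+1})/d_{i+1}):
  m_1 = 1*46 - 0 = 46, d_1 = (2162 - 46^2)/1 = 46/1 = 46, a_1 = floor((46 + 46)/46) = 2.
  m_2 = 46*2 - 46 = 46, d_2 = (2162 - 46^2)/46 = 46/46 = 1, a_2 = floor((46 + 46)/1) = 92.
  m_3 = 1*92 - 46 = 46, d_3 = (2162 - 46^2)/1 = 46/1 = 46: (m_3, d_3) = (m_1, d_1) = (46, 46), so from here the quotients repeat a_1, a_2; the period length is 2.
Hence the expansion of sqrt(2162) is a_0 = 46 followed by the repeating block 2, 92 (period 2).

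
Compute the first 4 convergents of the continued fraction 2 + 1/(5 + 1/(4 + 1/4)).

2/1, 11/5, 46/21, 195/89

Using the convergent recurrence p_i = a_i*p_{i-1} + p_{i-2}, q_i = a_i*q_{i-1} + q_{i-2} with p_{-2}=0, p_{-1}=1, q_{-2}=1, q_{-1}=0:
  i=0: a_0=2, p_0 = 2*1 + 0 = 2, q_0 = 2*0 + 1 = 1.
  i=1: a_1=5, p_1 = 5*2 + 1 = 11, q_1 = 5*1 + 0 = 5.
  i=2: a_2=4, p_2 = 4*11 + 2 = 46, q_2 = 4*5 + 1 = 21.
  i=3: a_3=4, p_3 = 4*46 + 11 = 195, q_3 = 4*21 + 5 = 89.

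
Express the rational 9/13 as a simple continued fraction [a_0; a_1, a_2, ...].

Run the Euclidean algorithm on 9 and 13; the successive quotients are the partial quotients a_0, a_1, ... (each step inverts the fractional part left over by the previous one):
  9 = 0*13 + 9, so a_0 = 0.
  13 = 1*9 + 4, so a_1 = 1.
  9 = 2*4 + 1, so a_2 = 2.
  4 = 4*1 + 0, so a_3 = 4.
The remainder reaches 0 after 4 divisions, so the expansion has 4 partial quotients, read off in order.

[0; 1, 2, 4]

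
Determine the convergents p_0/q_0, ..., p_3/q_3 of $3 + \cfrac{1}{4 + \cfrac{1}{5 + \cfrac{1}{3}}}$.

Using the convergent recurrence p_i = a_i*p_{i-1} + p_{i-2}, q_i = a_i*q_{i-1} + q_{i-2} with p_{-2}=0, p_{-1}=1, q_{-2}=1, q_{-1}=0:
  i=0: a_0=3, p_0 = 3*1 + 0 = 3, q_0 = 3*0 + 1 = 1.
  i=1: a_1=4, p_1 = 4*3 + 1 = 13, q_1 = 4*1 + 0 = 4.
  i=2: a_2=5, p_2 = 5*13 + 3 = 68, q_2 = 5*4 + 1 = 21.
  i=3: a_3=3, p_3 = 3*68 + 13 = 217, q_3 = 3*21 + 4 = 67.

3/1, 13/4, 68/21, 217/67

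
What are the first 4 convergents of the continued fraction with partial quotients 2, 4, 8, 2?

2/1, 9/4, 74/33, 157/70

Using the convergent recurrence p_i = a_i*p_{i-1} + p_{i-2}, q_i = a_i*q_{i-1} + q_{i-2} with p_{-2}=0, p_{-1}=1, q_{-2}=1, q_{-1}=0:
  i=0: a_0=2, p_0 = 2*1 + 0 = 2, q_0 = 2*0 + 1 = 1.
  i=1: a_1=4, p_1 = 4*2 + 1 = 9, q_1 = 4*1 + 0 = 4.
  i=2: a_2=8, p_2 = 8*9 + 2 = 74, q_2 = 8*4 + 1 = 33.
  i=3: a_3=2, p_3 = 2*74 + 9 = 157, q_3 = 2*33 + 4 = 70.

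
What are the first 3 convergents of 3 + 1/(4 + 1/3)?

Using the convergent recurrence p_i = a_i*p_{i-1} + p_{i-2}, q_i = a_i*q_{i-1} + q_{i-2} with p_{-2}=0, p_{-1}=1, q_{-2}=1, q_{-1}=0:
  i=0: a_0=3, p_0 = 3*1 + 0 = 3, q_0 = 3*0 + 1 = 1.
  i=1: a_1=4, p_1 = 4*3 + 1 = 13, q_1 = 4*1 + 0 = 4.
  i=2: a_2=3, p_2 = 3*13 + 3 = 42, q_2 = 3*4 + 1 = 13.

3/1, 13/4, 42/13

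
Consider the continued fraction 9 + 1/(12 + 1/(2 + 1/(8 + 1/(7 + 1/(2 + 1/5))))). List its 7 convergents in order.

9/1, 109/12, 227/25, 1925/212, 13702/1509, 29329/3230, 160347/17659

Using the convergent recurrence p_i = a_i*p_{i-1} + p_{i-2}, q_i = a_i*q_{i-1} + q_{i-2} with p_{-2}=0, p_{-1}=1, q_{-2}=1, q_{-1}=0:
  i=0: a_0=9, p_0 = 9*1 + 0 = 9, q_0 = 9*0 + 1 = 1.
  i=1: a_1=12, p_1 = 12*9 + 1 = 109, q_1 = 12*1 + 0 = 12.
  i=2: a_2=2, p_2 = 2*109 + 9 = 227, q_2 = 2*12 + 1 = 25.
  i=3: a_3=8, p_3 = 8*227 + 109 = 1925, q_3 = 8*25 + 12 = 212.
  i=4: a_4=7, p_4 = 7*1925 + 227 = 13702, q_4 = 7*212 + 25 = 1509.
  i=5: a_5=2, p_5 = 2*13702 + 1925 = 29329, q_5 = 2*1509 + 212 = 3230.
  i=6: a_6=5, p_6 = 5*29329 + 13702 = 160347, q_6 = 5*3230 + 1509 = 17659.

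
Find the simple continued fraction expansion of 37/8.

Run the Euclidean algorithm on 37 and 8; the successive quotients are the partial quotients a_0, a_1, ... (each step inverts the fractional part left over by the previous one):
  37 = 4*8 + 5, so a_0 = 4.
  8 = 1*5 + 3, so a_1 = 1.
  5 = 1*3 + 2, so a_2 = 1.
  3 = 1*2 + 1, so a_3 = 1.
  2 = 2*1 + 0, so a_4 = 2.
The remainder reaches 0 after 5 divisions, so the expansion has 5 partial quotients, read off in order.

[4; 1, 1, 1, 2]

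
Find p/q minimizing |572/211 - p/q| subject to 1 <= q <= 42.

Expand x = 572/211 as a continued fraction with the Euclidean algorithm:
  572 = 2*211 + 150, so a_0 = 2.
  211 = 1*150 + 61, so a_1 = 1.
  150 = 2*61 + 28, so a_2 = 2.
  61 = 2*28 + 5, so a_3 = 2.
  28 = 5*5 + 3, so a_4 = 5.
  5 = 1*3 + 2, so a_5 = 1.
  3 = 1*2 + 1, so a_6 = 1.
  2 = 2*1 + 0, so a_7 = 2.
so x = [2; 1, 2, 2, 5, 1, 1, 2].
Convergents (p_i = a_i*p_{i-1} + p_{i-2}, q_i = a_i*q_{i-1} + q_{i-2} with p_{-2}=0, p_{-1}=1, q_{-2}=1, q_{-1}=0), until the denominator exceeds 42:
  i=0: a_0=2, p_0 = 2*1 + 0 = 2, q_0 = 2*0 + 1 = 1.
  i=1: a_1=1, p_1 = 1*2 + 1 = 3, q_1 = 1*1 + 0 = 1.
  i=2: a_2=2, p_2 = 2*3 + 2 = 8, q_2 = 2*1 + 1 = 3.
  i=3: a_3=2, p_3 = 2*8 + 3 = 19, q_3 = 2*3 + 1 = 7.
  i=4: a_4=5, p_4 = 5*19 + 8 = 103, q_4 = 5*7 + 3 = 38.
  i=5: a_5=1, p_5 = 1*103 + 19 = 122, q_5 = 1*38 + 7 = 45.
q_5 = 45 > 42, so the last convergent with denominator <= 42 is p_4/q_4 = 103/38.
The closest fraction with denominator <= 42 is either p_4/q_4 or the intermediate fraction (k*p_4 + p_3)/(k*q_4 + q_3) with the largest k >= 1 whose denominator stays <= 42; these approach x as k grows, and every other convergent or intermediate fraction in range is farther away.
Largest k: floor((42 - q_3)/q_4) = floor((42 - 7)/38) = 0.
Since k = 0, no intermediate fraction beyond p_4/q_4 has denominator <= 42, so the convergent 103/38 is the closest (its error is |572*38 - 103*211|/(211*38) = 3/8018).

103/38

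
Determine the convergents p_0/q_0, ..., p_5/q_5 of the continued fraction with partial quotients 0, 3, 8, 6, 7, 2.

Using the convergent recurrence p_i = a_i*p_{i-1} + p_{i-2}, q_i = a_i*q_{i-1} + q_{i-2} with p_{-2}=0, p_{-1}=1, q_{-2}=1, q_{-1}=0:
  i=0: a_0=0, p_0 = 0*1 + 0 = 0, q_0 = 0*0 + 1 = 1.
  i=1: a_1=3, p_1 = 3*0 + 1 = 1, q_1 = 3*1 + 0 = 3.
  i=2: a_2=8, p_2 = 8*1 + 0 = 8, q_2 = 8*3 + 1 = 25.
  i=3: a_3=6, p_3 = 6*8 + 1 = 49, q_3 = 6*25 + 3 = 153.
  i=4: a_4=7, p_4 = 7*49 + 8 = 351, q_4 = 7*153 + 25 = 1096.
  i=5: a_5=2, p_5 = 2*351 + 49 = 751, q_5 = 2*1096 + 153 = 2345.

0/1, 1/3, 8/25, 49/153, 351/1096, 751/2345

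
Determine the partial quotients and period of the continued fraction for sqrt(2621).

[51; (5, 9, 9, 5, 102)]

Write x_i = (sqrt(2621) + m_i)/d_i with (m_0, d_0) = (0, 1). a_0 = floor(sqrt(2621)) = 51, since 51^2 = 2601 <= 2621 < 2704 = 52^2.
Iterate m_{i+1} = d_i*a_i - m_i, d_{i+1} = (2621 - m_{i+1}^2)/d_i, a_{i+1} = floor((a_0 + m_{i+1})/d_{i+1}):
  m_1 = 1*51 - 0 = 51, d_1 = (2621 - 51^2)/1 = 20/1 = 20, a_1 = floor((51 + 51)/20) = 5.
  m_2 = 20*5 - 51 = 49, d_2 = (2621 - 49^2)/20 = 220/20 = 11, a_2 = floor((51 + 49)/11) = 9.
  m_3 = 11*9 - 49 = 50, d_3 = (2621 - 50^2)/11 = 121/11 = 11, a_3 = floor((51 + 50)/11) = 9.
  m_4 = 11*9 - 50 = 49, d_4 = (2621 - 49^2)/11 = 220/11 = 20, a_4 = floor((51 + 49)/20) = 5.
  m_5 = 20*5 - 49 = 51, d_5 = (2621 - 51^2)/20 = 20/20 = 1, a_5 = floor((51 + 51)/1) = 102.
  m_6 = 1*102 - 51 = 51, d_6 = (2621 - 51^2)/1 = 20/1 = 20: (m_6, d_6) = (m_1, d_1) = (51, 20), so from here the quotients repeat a_1, ..., a_5; the period length is 5.
Hence the expansion of sqrt(2621) is a_0 = 51 followed by the repeating block 5, 9, 9, 5, 102 (period 5).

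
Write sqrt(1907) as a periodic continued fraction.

Write x_i = (sqrt(1907) + m_i)/d_i with (m_0, d_0) = (0, 1). a_0 = floor(sqrt(1907)) = 43, since 43^2 = 1849 <= 1907 < 1936 = 44^2.
Iterate m_{i+1} = d_i*a_i - m_i, d_{i+1} = (1907 - m_{i+1}^2)/d_i, a_{i+1} = floor((a_0 + m_{i+1})/d_{i+1}):
  m_1 = 1*43 - 0 = 43, d_1 = (1907 - 43^2)/1 = 58/1 = 58, a_1 = floor((43 + 43)/58) = 1.
  m_2 = 58*1 - 43 = 15, d_2 = (1907 - 15^2)/58 = 1682/58 = 29, a_2 = floor((43 + 15)/29) = 2.
  m_3 = 29*2 - 15 = 43, d_3 = (1907 - 43^2)/29 = 58/29 = 2, a_3 = floor((43 + 43)/2) = 43.
  m_4 = 2*43 - 43 = 43, d_4 = (1907 - 43^2)/2 = 58/2 = 29, a_4 = floor((43 + 43)/29) = 2.
  m_5 = 29*2 - 43 = 15, d_5 = (1907 - 15^2)/29 = 1682/29 = 58, a_5 = floor((43 + 15)/58) = 1.
  m_6 = 58*1 - 15 = 43, d_6 = (1907 - 43^2)/58 = 58/58 = 1, a_6 = floor((43 + 43)/1) = 86.
  m_7 = 1*86 - 43 = 43, d_7 = (1907 - 43^2)/1 = 58/1 = 58: (m_7, d_7) = (m_1, d_1) = (43, 58), so from here the quotients repeat a_1, ..., a_6; the period length is 6.
Hence the expansion of sqrt(1907) is a_0 = 43 followed by the repeating block 1, 2, 43, 2, 1, 86 (period 6).

[43; (1, 2, 43, 2, 1, 86)]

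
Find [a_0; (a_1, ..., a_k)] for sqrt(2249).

[47; (2, 2, 1, 3, 2, 2, 3, 1, 2, 2, 94)]

Write x_i = (sqrt(2249) + m_i)/d_i with (m_0, d_0) = (0, 1). a_0 = floor(sqrt(2249)) = 47, since 47^2 = 2209 <= 2249 < 2304 = 48^2.
Iterate m_{i+1} = d_i*a_i - m_i, d_{i+1} = (2249 - m_{i+1}^2)/d_i, a_{i+1} = floor((a_0 + m_{i+1})/d_{i+1}):
  m_1 = 1*47 - 0 = 47, d_1 = (2249 - 47^2)/1 = 40/1 = 40, a_1 = floor((47 + 47)/40) = 2.
  m_2 = 40*2 - 47 = 33, d_2 = (2249 - 33^2)/40 = 1160/40 = 29, a_2 = floor((47 + 33)/29) = 2.
  m_3 = 29*2 - 33 = 25, d_3 = (2249 - 25^2)/29 = 1624/29 = 56, a_3 = floor((47 + 25)/56) = 1.
  m_4 = 56*1 - 25 = 31, d_4 = (2249 - 31^2)/56 = 1288/56 = 23, a_4 = floor((47 + 31)/23) = 3.
  m_5 = 23*3 - 31 = 38, d_5 = (2249 - 38^2)/23 = 805/23 = 35, a_5 = floor((47 + 38)/35) = 2.
  m_6 = 35*2 - 38 = 32, d_6 = (2249 - 32^2)/35 = 1225/35 = 35, a_6 = floor((47 + 32)/35) = 2.
  m_7 = 35*2 - 32 = 38, d_7 = (2249 - 38^2)/35 = 805/35 = 23, a_7 = floor((47 + 38)/23) = 3.
  m_8 = 23*3 - 38 = 31, d_8 = (2249 - 31^2)/23 = 1288/23 = 56, a_8 = floor((47 + 31)/56) = 1.
  m_9 = 56*1 - 31 = 25, d_9 = (2249 - 25^2)/56 = 1624/56 = 29, a_9 = floor((47 + 25)/29) = 2.
  m_10 = 29*2 - 25 = 33, d_10 = (2249 - 33^2)/29 = 1160/29 = 40, a_10 = floor((47 + 33)/40) = 2.
  m_11 = 40*2 - 33 = 47, d_11 = (2249 - 47^2)/40 = 40/40 = 1, a_11 = floor((47 + 47)/1) = 94.
  m_12 = 1*94 - 47 = 47, d_12 = (2249 - 47^2)/1 = 40/1 = 40: (m_12, d_12) = (m_1, d_1) = (47, 40), so from here the quotients repeat a_1, ..., a_11; the period length is 11.
Hence the expansion of sqrt(2249) is a_0 = 47 followed by the repeating block 2, 2, 1, 3, 2, 2, 3, 1, 2, 2, 94 (period 11).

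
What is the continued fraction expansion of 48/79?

Run the Euclidean algorithm on 48 and 79; the successive quotients are the partial quotients a_0, a_1, ... (each step inverts the fractional part left over by the previous one):
  48 = 0*79 + 48, so a_0 = 0.
  79 = 1*48 + 31, so a_1 = 1.
  48 = 1*31 + 17, so a_2 = 1.
  31 = 1*17 + 14, so a_3 = 1.
  17 = 1*14 + 3, so a_4 = 1.
  14 = 4*3 + 2, so a_5 = 4.
  3 = 1*2 + 1, so a_6 = 1.
  2 = 2*1 + 0, so a_7 = 2.
The remainder reaches 0 after 8 divisions, so the expansion has 8 partial quotients, read off in order.

[0; 1, 1, 1, 1, 4, 1, 2]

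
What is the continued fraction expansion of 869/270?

[3; 4, 1, 1, 2, 1, 3, 2]

Run the Euclidean algorithm on 869 and 270; the successive quotients are the partial quotients a_0, a_1, ... (each step inverts the fractional part left over by the previous one):
  869 = 3*270 + 59, so a_0 = 3.
  270 = 4*59 + 34, so a_1 = 4.
  59 = 1*34 + 25, so a_2 = 1.
  34 = 1*25 + 9, so a_3 = 1.
  25 = 2*9 + 7, so a_4 = 2.
  9 = 1*7 + 2, so a_5 = 1.
  7 = 3*2 + 1, so a_6 = 3.
  2 = 2*1 + 0, so a_7 = 2.
The remainder reaches 0 after 8 divisions, so the expansion has 8 partial quotients, read off in order.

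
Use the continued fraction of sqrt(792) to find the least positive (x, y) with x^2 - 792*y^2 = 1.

(x, y) = (197, 7)

First expand sqrt(792) as a continued fraction. With x_i = (sqrt(792) + m_i)/d_i and (m_0, d_0) = (0, 1): a_0 = floor(sqrt(792)) = 28, since 28^2 = 784 <= 792 < 841 = 29^2.
Iterate m_{i+1} = d_i*a_i - m_i, d_{i+1} = (792 - m_{i+1}^2)/d_i, a_{i+1} = floor((a_0 + m_{i+1})/d_{i+1}):
  m_1 = 1*28 - 0 = 28, d_1 = (792 - 28^2)/1 = 8/1 = 8, a_1 = floor((28 + 28)/8) = 7.
  m_2 = 8*7 - 28 = 28, d_2 = (792 - 28^2)/8 = 8/8 = 1, a_2 = floor((28 + 28)/1) = 56.
  m_3 = 1*56 - 28 = 28, d_3 = (792 - 28^2)/1 = 8/1 = 8: (m_3, d_3) = (m_1, d_1) = (28, 8), so from here the quotients repeat a_1, a_2; the period length is 2.
So sqrt(792) = [28; (7, 56)] with period length k = 2.
k is even, so the fundamental solution of x^2 - 792y^2 = 1 is (p_{k-1}, q_{k-1}) = (p_1, q_1); compute convergents through index 1.
Convergents (p_i = a_i*p_{i-1} + p_{i-2}, q_i = a_i*q_{i-1} + q_{i-2} with p_{-2}=0, p_{-1}=1, q_{-2}=1, q_{-1}=0):
  i=0: a_0=28, p_0 = 28*1 + 0 = 28, q_0 = 28*0 + 1 = 1.
  i=1: a_1=7, p_1 = 7*28 + 1 = 197, q_1 = 7*1 + 0 = 7.
Check: 197^2 - 792*7^2 = 38809 - 38808 = 1, so (x, y) = (197, 7) solves the equation, and by the theorem it is the least positive solution.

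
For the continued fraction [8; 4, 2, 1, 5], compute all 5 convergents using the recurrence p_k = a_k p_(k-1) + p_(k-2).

8/1, 33/4, 74/9, 107/13, 609/74

Using the convergent recurrence p_i = a_i*p_{i-1} + p_{i-2}, q_i = a_i*q_{i-1} + q_{i-2} with p_{-2}=0, p_{-1}=1, q_{-2}=1, q_{-1}=0:
  i=0: a_0=8, p_0 = 8*1 + 0 = 8, q_0 = 8*0 + 1 = 1.
  i=1: a_1=4, p_1 = 4*8 + 1 = 33, q_1 = 4*1 + 0 = 4.
  i=2: a_2=2, p_2 = 2*33 + 8 = 74, q_2 = 2*4 + 1 = 9.
  i=3: a_3=1, p_3 = 1*74 + 33 = 107, q_3 = 1*9 + 4 = 13.
  i=4: a_4=5, p_4 = 5*107 + 74 = 609, q_4 = 5*13 + 9 = 74.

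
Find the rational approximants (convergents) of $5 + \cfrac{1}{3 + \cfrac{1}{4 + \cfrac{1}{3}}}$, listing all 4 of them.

Using the convergent recurrence p_i = a_i*p_{i-1} + p_{i-2}, q_i = a_i*q_{i-1} + q_{i-2} with p_{-2}=0, p_{-1}=1, q_{-2}=1, q_{-1}=0:
  i=0: a_0=5, p_0 = 5*1 + 0 = 5, q_0 = 5*0 + 1 = 1.
  i=1: a_1=3, p_1 = 3*5 + 1 = 16, q_1 = 3*1 + 0 = 3.
  i=2: a_2=4, p_2 = 4*16 + 5 = 69, q_2 = 4*3 + 1 = 13.
  i=3: a_3=3, p_3 = 3*69 + 16 = 223, q_3 = 3*13 + 3 = 42.

5/1, 16/3, 69/13, 223/42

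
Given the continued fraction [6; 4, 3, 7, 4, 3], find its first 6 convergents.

6/1, 25/4, 81/13, 592/95, 2449/393, 7939/1274

Using the convergent recurrence p_i = a_i*p_{i-1} + p_{i-2}, q_i = a_i*q_{i-1} + q_{i-2} with p_{-2}=0, p_{-1}=1, q_{-2}=1, q_{-1}=0:
  i=0: a_0=6, p_0 = 6*1 + 0 = 6, q_0 = 6*0 + 1 = 1.
  i=1: a_1=4, p_1 = 4*6 + 1 = 25, q_1 = 4*1 + 0 = 4.
  i=2: a_2=3, p_2 = 3*25 + 6 = 81, q_2 = 3*4 + 1 = 13.
  i=3: a_3=7, p_3 = 7*81 + 25 = 592, q_3 = 7*13 + 4 = 95.
  i=4: a_4=4, p_4 = 4*592 + 81 = 2449, q_4 = 4*95 + 13 = 393.
  i=5: a_5=3, p_5 = 3*2449 + 592 = 7939, q_5 = 3*393 + 95 = 1274.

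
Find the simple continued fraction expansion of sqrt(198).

Write x_i = (sqrt(198) + m_i)/d_i with (m_0, d_0) = (0, 1). a_0 = floor(sqrt(198)) = 14, since 14^2 = 196 <= 198 < 225 = 15^2.
Iterate m_{i+1} = d_i*a_i - m_i, d_{i+1} = (198 - m_{i+1}^2)/d_i, a_{i+1} = floor((a_0 + m_{i+1})/d_{i+1}):
  m_1 = 1*14 - 0 = 14, d_1 = (198 - 14^2)/1 = 2/1 = 2, a_1 = floor((14 + 14)/2) = 14.
  m_2 = 2*14 - 14 = 14, d_2 = (198 - 14^2)/2 = 2/2 = 1, a_2 = floor((14 + 14)/1) = 28.
  m_3 = 1*28 - 14 = 14, d_3 = (198 - 14^2)/1 = 2/1 = 2: (m_3, d_3) = (m_1, d_1) = (14, 2), so from here the quotients repeat a_1, a_2; the period length is 2.
Hence the expansion of sqrt(198) is a_0 = 14 followed by the repeating block 14, 28 (period 2).

[14; (14, 28)]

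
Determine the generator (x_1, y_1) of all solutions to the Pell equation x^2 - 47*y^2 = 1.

First expand sqrt(47) as a continued fraction. With x_i = (sqrt(47) + m_i)/d_i and (m_0, d_0) = (0, 1): a_0 = floor(sqrt(47)) = 6, since 6^2 = 36 <= 47 < 49 = 7^2.
Iterate m_{i+1} = d_i*a_i - m_i, d_{i+1} = (47 - m_{i+1}^2)/d_i, a_{i+1} = floor((a_0 + m_{i+1})/d_{i+1}):
  m_1 = 1*6 - 0 = 6, d_1 = (47 - 6^2)/1 = 11/1 = 11, a_1 = floor((6 + 6)/11) = 1.
  m_2 = 11*1 - 6 = 5, d_2 = (47 - 5^2)/11 = 22/11 = 2, a_2 = floor((6 + 5)/2) = 5.
  m_3 = 2*5 - 5 = 5, d_3 = (47 - 5^2)/2 = 22/2 = 11, a_3 = floor((6 + 5)/11) = 1.
  m_4 = 11*1 - 5 = 6, d_4 = (47 - 6^2)/11 = 11/11 = 1, a_4 = floor((6 + 6)/1) = 12.
  m_5 = 1*12 - 6 = 6, d_5 = (47 - 6^2)/1 = 11/1 = 11: (m_5, d_5) = (m_1, d_1) = (6, 11), so from here the quotients repeat a_1, ..., a_4; the period length is 4.
So sqrt(47) = [6; (1, 5, 1, 12)] with period length k = 4.
k is even, so the fundamental solution of x^2 - 47y^2 = 1 is (p_{k-1}, q_{k-1}) = (p_3, q_3); compute convergents through index 3.
Convergents (p_i = a_i*p_{i-1} + p_{i-2}, q_i = a_i*q_{i-1} + q_{i-2} with p_{-2}=0, p_{-1}=1, q_{-2}=1, q_{-1}=0):
  i=0: a_0=6, p_0 = 6*1 + 0 = 6, q_0 = 6*0 + 1 = 1.
  i=1: a_1=1, p_1 = 1*6 + 1 = 7, q_1 = 1*1 + 0 = 1.
  i=2: a_2=5, p_2 = 5*7 + 6 = 41, q_2 = 5*1 + 1 = 6.
  i=3: a_3=1, p_3 = 1*41 + 7 = 48, q_3 = 1*6 + 1 = 7.
Check: 48^2 - 47*7^2 = 2304 - 2303 = 1, so (x, y) = (48, 7) solves the equation, and by the theorem it is the least positive solution.

(x, y) = (48, 7)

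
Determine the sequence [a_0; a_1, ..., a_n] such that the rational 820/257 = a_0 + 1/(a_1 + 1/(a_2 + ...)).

Run the Euclidean algorithm on 820 and 257; the successive quotients are the partial quotients a_0, a_1, ... (each step inverts the fractional part left over by the previous one):
  820 = 3*257 + 49, so a_0 = 3.
  257 = 5*49 + 12, so a_1 = 5.
  49 = 4*12 + 1, so a_2 = 4.
  12 = 12*1 + 0, so a_3 = 12.
The remainder reaches 0 after 4 divisions, so the expansion has 4 partial quotients, read off in order.

[3; 5, 4, 12]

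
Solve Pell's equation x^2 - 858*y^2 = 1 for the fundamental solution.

(x, y) = (703, 24)

First expand sqrt(858) as a continued fraction. With x_i = (sqrt(858) + m_i)/d_i and (m_0, d_0) = (0, 1): a_0 = floor(sqrt(858)) = 29, since 29^2 = 841 <= 858 < 900 = 30^2.
Iterate m_{i+1} = d_i*a_i - m_i, d_{i+1} = (858 - m_{i+1}^2)/d_i, a_{i+1} = floor((a_0 + m_{i+1})/d_{i+1}):
  m_1 = 1*29 - 0 = 29, d_1 = (858 - 29^2)/1 = 17/1 = 17, a_1 = floor((29 + 29)/17) = 3.
  m_2 = 17*3 - 29 = 22, d_2 = (858 - 22^2)/17 = 374/17 = 22, a_2 = floor((29 + 22)/22) = 2.
  m_3 = 22*2 - 22 = 22, d_3 = (858 - 22^2)/22 = 374/22 = 17, a_3 = floor((29 + 22)/17) = 3.
  m_4 = 17*3 - 22 = 29, d_4 = (858 - 29^2)/17 = 17/17 = 1, a_4 = floor((29 + 29)/1) = 58.
  m_5 = 1*58 - 29 = 29, d_5 = (858 - 29^2)/1 = 17/1 = 17: (m_5, d_5) = (m_1, d_1) = (29, 17), so from here the quotients repeat a_1, ..., a_4; the period length is 4.
So sqrt(858) = [29; (3, 2, 3, 58)] with period length k = 4.
k is even, so the fundamental solution of x^2 - 858y^2 = 1 is (p_{k-1}, q_{k-1}) = (p_3, q_3); compute convergents through index 3.
Convergents (p_i = a_i*p_{i-1} + p_{i-2}, q_i = a_i*q_{i-1} + q_{i-2} with p_{-2}=0, p_{-1}=1, q_{-2}=1, q_{-1}=0):
  i=0: a_0=29, p_0 = 29*1 + 0 = 29, q_0 = 29*0 + 1 = 1.
  i=1: a_1=3, p_1 = 3*29 + 1 = 88, q_1 = 3*1 + 0 = 3.
  i=2: a_2=2, p_2 = 2*88 + 29 = 205, q_2 = 2*3 + 1 = 7.
  i=3: a_3=3, p_3 = 3*205 + 88 = 703, q_3 = 3*7 + 3 = 24.
Check: 703^2 - 858*24^2 = 494209 - 494208 = 1, so (x, y) = (703, 24) solves the equation, and by the theorem it is the least positive solution.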